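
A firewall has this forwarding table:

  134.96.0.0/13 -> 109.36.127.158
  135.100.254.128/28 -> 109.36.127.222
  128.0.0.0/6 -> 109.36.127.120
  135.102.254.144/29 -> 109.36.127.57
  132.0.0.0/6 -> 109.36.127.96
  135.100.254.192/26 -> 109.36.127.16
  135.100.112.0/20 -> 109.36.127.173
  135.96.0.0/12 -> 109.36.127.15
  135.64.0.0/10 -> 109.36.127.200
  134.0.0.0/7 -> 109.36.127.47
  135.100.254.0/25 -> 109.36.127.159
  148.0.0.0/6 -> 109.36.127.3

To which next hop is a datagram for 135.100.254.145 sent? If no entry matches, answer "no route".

109.36.127.15

Routes whose prefix contains 135.100.254.145:
  132.0.0.0/6 (132.0.0.0 - 135.255.255.255) -> 109.36.127.96
  134.0.0.0/7 (134.0.0.0 - 135.255.255.255) -> 109.36.127.47
  135.64.0.0/10 (135.64.0.0 - 135.127.255.255) -> 109.36.127.200
  135.96.0.0/12 (135.96.0.0 - 135.111.255.255) -> 109.36.127.15
More-specific entries that do NOT match:
  135.102.254.144/29 (135.102.254.144 - 135.102.254.151) does not contain 135.100.254.145
  135.100.254.128/28 (135.100.254.128 - 135.100.254.143) does not contain 135.100.254.145
  135.100.254.192/26 (135.100.254.192 - 135.100.254.255) does not contain 135.100.254.145
  135.100.254.0/25 (135.100.254.0 - 135.100.254.127) does not contain 135.100.254.145
  135.100.112.0/20 (135.100.112.0 - 135.100.127.255) does not contain 135.100.254.145
  134.96.0.0/13 (134.96.0.0 - 134.103.255.255) does not contain 135.100.254.145
Longest matching prefix is /12 -> next hop 109.36.127.15.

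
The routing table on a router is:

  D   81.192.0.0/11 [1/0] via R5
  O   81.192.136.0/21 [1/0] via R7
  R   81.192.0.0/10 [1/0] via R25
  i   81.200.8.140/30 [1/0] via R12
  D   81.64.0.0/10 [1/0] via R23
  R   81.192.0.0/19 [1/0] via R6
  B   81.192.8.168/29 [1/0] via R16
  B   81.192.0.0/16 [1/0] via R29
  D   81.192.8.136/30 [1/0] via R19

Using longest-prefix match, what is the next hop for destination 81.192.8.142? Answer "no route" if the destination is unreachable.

R6

Routes whose prefix contains 81.192.8.142:
  81.192.0.0/10 (81.192.0.0 - 81.255.255.255) -> R25
  81.192.0.0/11 (81.192.0.0 - 81.223.255.255) -> R5
  81.192.0.0/16 (81.192.0.0 - 81.192.255.255) -> R29
  81.192.0.0/19 (81.192.0.0 - 81.192.31.255) -> R6
More-specific entries that do NOT match:
  81.200.8.140/30 (81.200.8.140 - 81.200.8.143) does not contain 81.192.8.142
  81.192.8.136/30 (81.192.8.136 - 81.192.8.139) does not contain 81.192.8.142
  81.192.8.168/29 (81.192.8.168 - 81.192.8.175) does not contain 81.192.8.142
  81.192.136.0/21 (81.192.136.0 - 81.192.143.255) does not contain 81.192.8.142
Longest matching prefix is /19 -> next hop R6.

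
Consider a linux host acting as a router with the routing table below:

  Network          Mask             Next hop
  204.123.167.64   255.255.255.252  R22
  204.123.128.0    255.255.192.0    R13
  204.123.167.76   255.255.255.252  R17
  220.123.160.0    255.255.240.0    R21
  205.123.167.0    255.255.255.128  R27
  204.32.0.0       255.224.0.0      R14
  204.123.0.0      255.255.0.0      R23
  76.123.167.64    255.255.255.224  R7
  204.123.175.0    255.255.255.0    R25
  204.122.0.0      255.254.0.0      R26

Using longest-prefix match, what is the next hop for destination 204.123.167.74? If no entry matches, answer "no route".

Routes whose prefix contains 204.123.167.74:
  204.122.0.0/15 (204.122.0.0 - 204.123.255.255) -> R26
  204.123.0.0/16 (204.123.0.0 - 204.123.255.255) -> R23
  204.123.128.0/18 (204.123.128.0 - 204.123.191.255) -> R13
More-specific entries that do NOT match:
  204.123.167.64/30 (204.123.167.64 - 204.123.167.67) does not contain 204.123.167.74
  204.123.167.76/30 (204.123.167.76 - 204.123.167.79) does not contain 204.123.167.74
  76.123.167.64/27 (76.123.167.64 - 76.123.167.95) does not contain 204.123.167.74
  205.123.167.0/25 (205.123.167.0 - 205.123.167.127) does not contain 204.123.167.74
  204.123.175.0/24 (204.123.175.0 - 204.123.175.255) does not contain 204.123.167.74
  220.123.160.0/20 (220.123.160.0 - 220.123.175.255) does not contain 204.123.167.74
Longest matching prefix is /18 -> next hop R13.

R13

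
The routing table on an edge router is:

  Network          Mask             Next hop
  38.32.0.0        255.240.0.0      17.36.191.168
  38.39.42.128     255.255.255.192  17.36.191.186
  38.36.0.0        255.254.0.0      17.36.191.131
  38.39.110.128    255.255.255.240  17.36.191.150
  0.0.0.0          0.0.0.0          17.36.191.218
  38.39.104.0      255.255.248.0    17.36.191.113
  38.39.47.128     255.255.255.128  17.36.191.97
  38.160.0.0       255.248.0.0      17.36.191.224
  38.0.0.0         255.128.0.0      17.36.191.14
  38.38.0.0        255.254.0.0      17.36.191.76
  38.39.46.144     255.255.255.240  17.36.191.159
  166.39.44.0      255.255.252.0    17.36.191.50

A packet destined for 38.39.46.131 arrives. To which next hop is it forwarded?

Routes whose prefix contains 38.39.46.131:
  0.0.0.0/0 (default, matches everything) -> 17.36.191.218
  38.0.0.0/9 (38.0.0.0 - 38.127.255.255) -> 17.36.191.14
  38.32.0.0/12 (38.32.0.0 - 38.47.255.255) -> 17.36.191.168
  38.38.0.0/15 (38.38.0.0 - 38.39.255.255) -> 17.36.191.76
More-specific entries that do NOT match:
  38.39.110.128/28 (38.39.110.128 - 38.39.110.143) does not contain 38.39.46.131
  38.39.46.144/28 (38.39.46.144 - 38.39.46.159) does not contain 38.39.46.131
  38.39.42.128/26 (38.39.42.128 - 38.39.42.191) does not contain 38.39.46.131
  38.39.47.128/25 (38.39.47.128 - 38.39.47.255) does not contain 38.39.46.131
  166.39.44.0/22 (166.39.44.0 - 166.39.47.255) does not contain 38.39.46.131
  38.39.104.0/21 (38.39.104.0 - 38.39.111.255) does not contain 38.39.46.131
Longest matching prefix is /15 -> next hop 17.36.191.76.

17.36.191.76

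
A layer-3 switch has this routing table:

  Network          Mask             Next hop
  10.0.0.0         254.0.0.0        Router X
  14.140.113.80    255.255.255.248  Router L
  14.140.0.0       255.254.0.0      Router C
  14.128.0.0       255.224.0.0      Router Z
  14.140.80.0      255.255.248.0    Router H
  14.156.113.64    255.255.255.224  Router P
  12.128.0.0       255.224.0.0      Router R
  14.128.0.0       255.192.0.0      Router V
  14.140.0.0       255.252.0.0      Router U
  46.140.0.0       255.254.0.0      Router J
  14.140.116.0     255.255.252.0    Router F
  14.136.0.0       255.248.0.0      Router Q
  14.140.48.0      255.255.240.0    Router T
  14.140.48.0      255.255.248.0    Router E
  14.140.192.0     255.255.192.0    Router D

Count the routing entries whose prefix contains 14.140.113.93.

5

Prefixes containing 14.140.113.93:
  14.128.0.0/10 (14.128.0.0 - 14.191.255.255)
  14.128.0.0/11 (14.128.0.0 - 14.159.255.255)
  14.136.0.0/13 (14.136.0.0 - 14.143.255.255)
  14.140.0.0/14 (14.140.0.0 - 14.143.255.255)
  14.140.0.0/15 (14.140.0.0 - 14.141.255.255)
Total matching entries: 5.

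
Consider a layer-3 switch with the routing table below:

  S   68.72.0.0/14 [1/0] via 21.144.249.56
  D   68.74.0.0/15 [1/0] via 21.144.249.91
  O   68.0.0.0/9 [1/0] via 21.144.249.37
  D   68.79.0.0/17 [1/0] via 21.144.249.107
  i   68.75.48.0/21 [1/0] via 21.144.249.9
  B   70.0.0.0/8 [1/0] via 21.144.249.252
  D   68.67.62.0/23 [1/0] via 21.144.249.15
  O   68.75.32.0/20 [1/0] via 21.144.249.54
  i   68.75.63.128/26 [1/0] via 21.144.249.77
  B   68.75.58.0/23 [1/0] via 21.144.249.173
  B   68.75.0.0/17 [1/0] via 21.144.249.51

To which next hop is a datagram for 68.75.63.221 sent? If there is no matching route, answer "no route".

21.144.249.51

Routes whose prefix contains 68.75.63.221:
  68.0.0.0/9 (68.0.0.0 - 68.127.255.255) -> 21.144.249.37
  68.72.0.0/14 (68.72.0.0 - 68.75.255.255) -> 21.144.249.56
  68.74.0.0/15 (68.74.0.0 - 68.75.255.255) -> 21.144.249.91
  68.75.0.0/17 (68.75.0.0 - 68.75.127.255) -> 21.144.249.51
More-specific entries that do NOT match:
  68.75.63.128/26 (68.75.63.128 - 68.75.63.191) does not contain 68.75.63.221
  68.67.62.0/23 (68.67.62.0 - 68.67.63.255) does not contain 68.75.63.221
  68.75.58.0/23 (68.75.58.0 - 68.75.59.255) does not contain 68.75.63.221
  68.75.48.0/21 (68.75.48.0 - 68.75.55.255) does not contain 68.75.63.221
  68.75.32.0/20 (68.75.32.0 - 68.75.47.255) does not contain 68.75.63.221
Longest matching prefix is /17 -> next hop 21.144.249.51.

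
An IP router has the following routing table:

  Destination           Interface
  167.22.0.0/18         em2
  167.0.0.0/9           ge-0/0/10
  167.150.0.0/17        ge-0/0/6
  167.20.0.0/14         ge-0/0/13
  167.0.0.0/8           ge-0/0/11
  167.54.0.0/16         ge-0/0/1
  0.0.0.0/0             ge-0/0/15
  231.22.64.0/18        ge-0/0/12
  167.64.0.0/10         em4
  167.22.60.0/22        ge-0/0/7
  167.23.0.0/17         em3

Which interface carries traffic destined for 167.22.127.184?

Routes whose prefix contains 167.22.127.184:
  0.0.0.0/0 (default, matches everything) -> ge-0/0/15
  167.0.0.0/8 (167.0.0.0 - 167.255.255.255) -> ge-0/0/11
  167.0.0.0/9 (167.0.0.0 - 167.127.255.255) -> ge-0/0/10
  167.20.0.0/14 (167.20.0.0 - 167.23.255.255) -> ge-0/0/13
More-specific entries that do NOT match:
  167.22.60.0/22 (167.22.60.0 - 167.22.63.255) does not contain 167.22.127.184
  167.22.0.0/18 (167.22.0.0 - 167.22.63.255) does not contain 167.22.127.184
  231.22.64.0/18 (231.22.64.0 - 231.22.127.255) does not contain 167.22.127.184
  167.150.0.0/17 (167.150.0.0 - 167.150.127.255) does not contain 167.22.127.184
  167.23.0.0/17 (167.23.0.0 - 167.23.127.255) does not contain 167.22.127.184
  167.54.0.0/16 (167.54.0.0 - 167.54.255.255) does not contain 167.22.127.184
Longest matching prefix is /14 -> interface ge-0/0/13.

ge-0/0/13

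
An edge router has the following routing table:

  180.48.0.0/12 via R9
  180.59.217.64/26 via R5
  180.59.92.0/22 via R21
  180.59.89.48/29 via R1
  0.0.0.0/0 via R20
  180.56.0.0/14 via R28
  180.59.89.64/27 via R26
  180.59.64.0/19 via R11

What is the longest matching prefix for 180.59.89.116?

Entries matching 180.59.89.116:
  0.0.0.0/0 (default, matches everything)
  180.48.0.0/12 (180.48.0.0 - 180.63.255.255)
  180.56.0.0/14 (180.56.0.0 - 180.59.255.255)
  180.59.64.0/19 (180.59.64.0 - 180.59.95.255)
Most specific is 180.59.64.0/19.

180.59.64.0/19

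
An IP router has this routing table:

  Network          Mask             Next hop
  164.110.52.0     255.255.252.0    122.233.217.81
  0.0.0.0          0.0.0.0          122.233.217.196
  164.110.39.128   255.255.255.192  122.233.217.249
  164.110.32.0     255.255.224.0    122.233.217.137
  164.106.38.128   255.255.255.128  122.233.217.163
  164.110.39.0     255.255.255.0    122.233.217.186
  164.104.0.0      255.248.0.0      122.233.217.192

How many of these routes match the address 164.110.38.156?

3

Prefixes containing 164.110.38.156:
  0.0.0.0/0 (default, matches everything)
  164.104.0.0/13 (164.104.0.0 - 164.111.255.255)
  164.110.32.0/19 (164.110.32.0 - 164.110.63.255)
Total matching entries: 3.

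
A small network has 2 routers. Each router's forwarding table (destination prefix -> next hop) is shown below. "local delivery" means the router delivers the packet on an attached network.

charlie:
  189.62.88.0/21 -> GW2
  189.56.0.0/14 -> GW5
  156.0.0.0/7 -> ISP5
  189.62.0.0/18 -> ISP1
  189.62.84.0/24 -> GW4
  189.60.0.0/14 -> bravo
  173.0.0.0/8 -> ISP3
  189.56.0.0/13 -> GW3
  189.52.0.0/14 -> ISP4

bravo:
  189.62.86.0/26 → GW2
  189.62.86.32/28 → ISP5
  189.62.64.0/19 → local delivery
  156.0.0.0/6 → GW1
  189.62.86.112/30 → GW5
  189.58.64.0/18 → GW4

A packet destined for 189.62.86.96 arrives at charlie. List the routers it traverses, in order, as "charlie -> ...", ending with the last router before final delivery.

charlie -> bravo

At charlie: longest match for 189.62.86.96 is 189.60.0.0/14 -> bravo
At bravo: longest match for 189.62.86.96 is 189.62.64.0/19 -> local delivery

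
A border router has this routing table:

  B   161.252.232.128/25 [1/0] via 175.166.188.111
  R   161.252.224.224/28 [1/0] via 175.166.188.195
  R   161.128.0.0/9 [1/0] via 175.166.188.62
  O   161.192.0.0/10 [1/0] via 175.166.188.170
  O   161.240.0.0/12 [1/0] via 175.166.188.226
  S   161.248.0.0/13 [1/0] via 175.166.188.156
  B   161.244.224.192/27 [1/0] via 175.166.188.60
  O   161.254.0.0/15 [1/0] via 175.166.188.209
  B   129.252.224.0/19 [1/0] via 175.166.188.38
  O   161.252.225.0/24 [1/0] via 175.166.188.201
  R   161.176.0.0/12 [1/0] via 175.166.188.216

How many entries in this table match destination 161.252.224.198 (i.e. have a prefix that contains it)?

Prefixes containing 161.252.224.198:
  161.128.0.0/9 (161.128.0.0 - 161.255.255.255)
  161.192.0.0/10 (161.192.0.0 - 161.255.255.255)
  161.240.0.0/12 (161.240.0.0 - 161.255.255.255)
  161.248.0.0/13 (161.248.0.0 - 161.255.255.255)
Total matching entries: 4.

4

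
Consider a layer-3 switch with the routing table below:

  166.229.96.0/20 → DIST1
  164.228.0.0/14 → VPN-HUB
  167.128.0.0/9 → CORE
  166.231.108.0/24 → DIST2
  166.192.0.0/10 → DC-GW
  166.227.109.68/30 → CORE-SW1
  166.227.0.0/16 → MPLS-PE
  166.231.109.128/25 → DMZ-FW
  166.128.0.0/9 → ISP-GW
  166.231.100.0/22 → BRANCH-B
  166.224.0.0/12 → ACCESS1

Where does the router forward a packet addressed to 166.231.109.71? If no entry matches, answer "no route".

ACCESS1

Routes whose prefix contains 166.231.109.71:
  166.128.0.0/9 (166.128.0.0 - 166.255.255.255) -> ISP-GW
  166.192.0.0/10 (166.192.0.0 - 166.255.255.255) -> DC-GW
  166.224.0.0/12 (166.224.0.0 - 166.239.255.255) -> ACCESS1
More-specific entries that do NOT match:
  166.227.109.68/30 (166.227.109.68 - 166.227.109.71) does not contain 166.231.109.71
  166.231.109.128/25 (166.231.109.128 - 166.231.109.255) does not contain 166.231.109.71
  166.231.108.0/24 (166.231.108.0 - 166.231.108.255) does not contain 166.231.109.71
  166.231.100.0/22 (166.231.100.0 - 166.231.103.255) does not contain 166.231.109.71
  166.229.96.0/20 (166.229.96.0 - 166.229.111.255) does not contain 166.231.109.71
  166.227.0.0/16 (166.227.0.0 - 166.227.255.255) does not contain 166.231.109.71
  164.228.0.0/14 (164.228.0.0 - 164.231.255.255) does not contain 166.231.109.71
Longest matching prefix is /12 -> next hop ACCESS1.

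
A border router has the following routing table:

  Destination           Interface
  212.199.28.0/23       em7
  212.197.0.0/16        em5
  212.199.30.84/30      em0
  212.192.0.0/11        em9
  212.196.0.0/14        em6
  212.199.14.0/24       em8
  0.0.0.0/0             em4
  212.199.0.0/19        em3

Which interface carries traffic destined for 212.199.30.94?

Routes whose prefix contains 212.199.30.94:
  0.0.0.0/0 (default, matches everything) -> em4
  212.192.0.0/11 (212.192.0.0 - 212.223.255.255) -> em9
  212.196.0.0/14 (212.196.0.0 - 212.199.255.255) -> em6
  212.199.0.0/19 (212.199.0.0 - 212.199.31.255) -> em3
More-specific entries that do NOT match:
  212.199.30.84/30 (212.199.30.84 - 212.199.30.87) does not contain 212.199.30.94
  212.199.14.0/24 (212.199.14.0 - 212.199.14.255) does not contain 212.199.30.94
  212.199.28.0/23 (212.199.28.0 - 212.199.29.255) does not contain 212.199.30.94
Longest matching prefix is /19 -> interface em3.

em3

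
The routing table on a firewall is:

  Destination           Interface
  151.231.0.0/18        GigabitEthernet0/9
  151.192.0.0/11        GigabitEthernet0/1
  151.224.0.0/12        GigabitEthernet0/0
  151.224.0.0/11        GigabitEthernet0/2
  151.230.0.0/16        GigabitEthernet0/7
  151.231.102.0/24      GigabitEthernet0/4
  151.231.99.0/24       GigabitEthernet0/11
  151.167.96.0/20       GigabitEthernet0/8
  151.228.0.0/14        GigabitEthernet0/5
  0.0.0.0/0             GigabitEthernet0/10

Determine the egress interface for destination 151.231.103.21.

GigabitEthernet0/5

Routes whose prefix contains 151.231.103.21:
  0.0.0.0/0 (default, matches everything) -> GigabitEthernet0/10
  151.224.0.0/11 (151.224.0.0 - 151.255.255.255) -> GigabitEthernet0/2
  151.224.0.0/12 (151.224.0.0 - 151.239.255.255) -> GigabitEthernet0/0
  151.228.0.0/14 (151.228.0.0 - 151.231.255.255) -> GigabitEthernet0/5
More-specific entries that do NOT match:
  151.231.102.0/24 (151.231.102.0 - 151.231.102.255) does not contain 151.231.103.21
  151.231.99.0/24 (151.231.99.0 - 151.231.99.255) does not contain 151.231.103.21
  151.167.96.0/20 (151.167.96.0 - 151.167.111.255) does not contain 151.231.103.21
  151.231.0.0/18 (151.231.0.0 - 151.231.63.255) does not contain 151.231.103.21
  151.230.0.0/16 (151.230.0.0 - 151.230.255.255) does not contain 151.231.103.21
Longest matching prefix is /14 -> interface GigabitEthernet0/5.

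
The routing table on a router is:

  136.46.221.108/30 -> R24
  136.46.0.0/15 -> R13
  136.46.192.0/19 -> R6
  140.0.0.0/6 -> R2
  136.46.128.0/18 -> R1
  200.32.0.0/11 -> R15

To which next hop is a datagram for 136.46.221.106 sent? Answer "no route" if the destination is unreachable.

R6

Routes whose prefix contains 136.46.221.106:
  136.46.0.0/15 (136.46.0.0 - 136.47.255.255) -> R13
  136.46.192.0/19 (136.46.192.0 - 136.46.223.255) -> R6
More-specific entries that do NOT match:
  136.46.221.108/30 (136.46.221.108 - 136.46.221.111) does not contain 136.46.221.106
Longest matching prefix is /19 -> next hop R6.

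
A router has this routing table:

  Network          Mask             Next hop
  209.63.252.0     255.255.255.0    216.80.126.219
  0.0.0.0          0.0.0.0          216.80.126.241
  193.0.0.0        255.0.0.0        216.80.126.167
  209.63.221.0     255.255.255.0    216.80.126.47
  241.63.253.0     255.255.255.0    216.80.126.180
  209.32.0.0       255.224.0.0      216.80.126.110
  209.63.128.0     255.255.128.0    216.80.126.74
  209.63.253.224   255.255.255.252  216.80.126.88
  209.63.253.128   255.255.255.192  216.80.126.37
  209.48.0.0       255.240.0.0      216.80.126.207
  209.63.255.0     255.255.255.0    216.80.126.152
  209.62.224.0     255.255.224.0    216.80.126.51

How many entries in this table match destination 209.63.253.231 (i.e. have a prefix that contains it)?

Prefixes containing 209.63.253.231:
  0.0.0.0/0 (default, matches everything)
  209.32.0.0/11 (209.32.0.0 - 209.63.255.255)
  209.48.0.0/12 (209.48.0.0 - 209.63.255.255)
  209.63.128.0/17 (209.63.128.0 - 209.63.255.255)
Total matching entries: 4.

4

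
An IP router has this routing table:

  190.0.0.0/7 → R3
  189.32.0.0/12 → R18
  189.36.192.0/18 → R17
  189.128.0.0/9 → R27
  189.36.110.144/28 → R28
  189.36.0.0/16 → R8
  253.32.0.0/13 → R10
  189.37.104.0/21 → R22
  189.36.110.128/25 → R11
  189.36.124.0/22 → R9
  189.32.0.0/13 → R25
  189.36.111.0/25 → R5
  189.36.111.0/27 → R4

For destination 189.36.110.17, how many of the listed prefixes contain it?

Prefixes containing 189.36.110.17:
  189.32.0.0/12 (189.32.0.0 - 189.47.255.255)
  189.32.0.0/13 (189.32.0.0 - 189.39.255.255)
  189.36.0.0/16 (189.36.0.0 - 189.36.255.255)
Total matching entries: 3.

3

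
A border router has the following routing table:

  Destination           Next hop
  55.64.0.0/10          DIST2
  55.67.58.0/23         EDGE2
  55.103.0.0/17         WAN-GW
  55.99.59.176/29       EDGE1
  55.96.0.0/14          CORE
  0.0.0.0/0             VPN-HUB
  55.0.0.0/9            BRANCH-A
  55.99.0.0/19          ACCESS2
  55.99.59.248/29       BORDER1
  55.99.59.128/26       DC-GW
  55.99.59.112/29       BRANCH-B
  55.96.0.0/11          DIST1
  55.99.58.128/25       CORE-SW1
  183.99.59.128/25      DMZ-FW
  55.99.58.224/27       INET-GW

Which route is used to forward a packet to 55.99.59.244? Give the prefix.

Entries matching 55.99.59.244:
  0.0.0.0/0 (default, matches everything)
  55.0.0.0/9 (55.0.0.0 - 55.127.255.255)
  55.64.0.0/10 (55.64.0.0 - 55.127.255.255)
  55.96.0.0/11 (55.96.0.0 - 55.127.255.255)
  55.96.0.0/14 (55.96.0.0 - 55.99.255.255)
Most specific is 55.96.0.0/14.

55.96.0.0/14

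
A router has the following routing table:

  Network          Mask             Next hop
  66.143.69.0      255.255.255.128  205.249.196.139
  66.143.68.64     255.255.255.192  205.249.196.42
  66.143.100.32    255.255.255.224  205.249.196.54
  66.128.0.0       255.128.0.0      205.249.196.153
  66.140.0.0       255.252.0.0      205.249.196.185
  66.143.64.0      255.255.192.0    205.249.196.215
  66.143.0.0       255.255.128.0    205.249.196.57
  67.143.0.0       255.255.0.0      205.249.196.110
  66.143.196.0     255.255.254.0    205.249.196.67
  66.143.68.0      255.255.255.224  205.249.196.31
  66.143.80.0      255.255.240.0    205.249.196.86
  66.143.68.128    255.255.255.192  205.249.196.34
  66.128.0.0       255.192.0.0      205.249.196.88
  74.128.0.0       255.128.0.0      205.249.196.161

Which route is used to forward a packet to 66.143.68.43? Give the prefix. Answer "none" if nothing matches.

66.143.64.0/18

Entries matching 66.143.68.43:
  66.128.0.0/9 (66.128.0.0 - 66.255.255.255)
  66.128.0.0/10 (66.128.0.0 - 66.191.255.255)
  66.140.0.0/14 (66.140.0.0 - 66.143.255.255)
  66.143.0.0/17 (66.143.0.0 - 66.143.127.255)
  66.143.64.0/18 (66.143.64.0 - 66.143.127.255)
Most specific is 66.143.64.0/18.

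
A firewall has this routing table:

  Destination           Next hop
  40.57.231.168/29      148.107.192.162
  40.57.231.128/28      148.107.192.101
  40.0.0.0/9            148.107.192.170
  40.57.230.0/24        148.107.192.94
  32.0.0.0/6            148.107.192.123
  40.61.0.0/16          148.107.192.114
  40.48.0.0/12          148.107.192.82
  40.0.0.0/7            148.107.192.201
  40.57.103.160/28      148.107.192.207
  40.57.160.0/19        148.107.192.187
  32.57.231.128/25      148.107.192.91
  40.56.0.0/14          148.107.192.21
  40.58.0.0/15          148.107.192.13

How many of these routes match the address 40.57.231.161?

Prefixes containing 40.57.231.161:
  40.0.0.0/7 (40.0.0.0 - 41.255.255.255)
  40.0.0.0/9 (40.0.0.0 - 40.127.255.255)
  40.48.0.0/12 (40.48.0.0 - 40.63.255.255)
  40.56.0.0/14 (40.56.0.0 - 40.59.255.255)
Total matching entries: 4.

4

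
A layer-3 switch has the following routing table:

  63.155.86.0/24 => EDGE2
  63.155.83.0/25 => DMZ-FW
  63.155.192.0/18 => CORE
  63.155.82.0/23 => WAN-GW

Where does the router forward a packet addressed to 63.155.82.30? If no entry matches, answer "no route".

WAN-GW

Routes whose prefix contains 63.155.82.30:
  63.155.82.0/23 (63.155.82.0 - 63.155.83.255) -> WAN-GW
More-specific entries that do NOT match:
  63.155.83.0/25 (63.155.83.0 - 63.155.83.127) does not contain 63.155.82.30
  63.155.86.0/24 (63.155.86.0 - 63.155.86.255) does not contain 63.155.82.30
Longest matching prefix is /23 -> next hop WAN-GW.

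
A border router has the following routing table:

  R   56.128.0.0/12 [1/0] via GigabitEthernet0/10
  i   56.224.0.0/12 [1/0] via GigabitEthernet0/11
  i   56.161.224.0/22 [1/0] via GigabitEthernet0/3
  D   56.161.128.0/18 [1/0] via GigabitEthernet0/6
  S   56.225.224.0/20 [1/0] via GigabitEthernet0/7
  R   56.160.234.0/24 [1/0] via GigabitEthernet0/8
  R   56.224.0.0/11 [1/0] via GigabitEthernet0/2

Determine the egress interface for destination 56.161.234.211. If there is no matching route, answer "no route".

No entry's prefix contains 56.161.234.211; there is no default route.

no route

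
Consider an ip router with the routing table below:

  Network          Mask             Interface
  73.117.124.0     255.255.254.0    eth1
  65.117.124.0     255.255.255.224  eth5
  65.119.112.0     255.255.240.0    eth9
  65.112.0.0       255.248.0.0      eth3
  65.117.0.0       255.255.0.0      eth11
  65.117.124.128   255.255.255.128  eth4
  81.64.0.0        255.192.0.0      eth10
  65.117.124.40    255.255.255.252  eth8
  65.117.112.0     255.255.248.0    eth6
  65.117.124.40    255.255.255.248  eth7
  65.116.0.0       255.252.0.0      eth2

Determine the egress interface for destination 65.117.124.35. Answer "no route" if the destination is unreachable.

eth11

Routes whose prefix contains 65.117.124.35:
  65.112.0.0/13 (65.112.0.0 - 65.119.255.255) -> eth3
  65.116.0.0/14 (65.116.0.0 - 65.119.255.255) -> eth2
  65.117.0.0/16 (65.117.0.0 - 65.117.255.255) -> eth11
More-specific entries that do NOT match:
  65.117.124.40/30 (65.117.124.40 - 65.117.124.43) does not contain 65.117.124.35
  65.117.124.40/29 (65.117.124.40 - 65.117.124.47) does not contain 65.117.124.35
  65.117.124.0/27 (65.117.124.0 - 65.117.124.31) does not contain 65.117.124.35
  65.117.124.128/25 (65.117.124.128 - 65.117.124.255) does not contain 65.117.124.35
  73.117.124.0/23 (73.117.124.0 - 73.117.125.255) does not contain 65.117.124.35
  65.117.112.0/21 (65.117.112.0 - 65.117.119.255) does not contain 65.117.124.35
  65.119.112.0/20 (65.119.112.0 - 65.119.127.255) does not contain 65.117.124.35
Longest matching prefix is /16 -> interface eth11.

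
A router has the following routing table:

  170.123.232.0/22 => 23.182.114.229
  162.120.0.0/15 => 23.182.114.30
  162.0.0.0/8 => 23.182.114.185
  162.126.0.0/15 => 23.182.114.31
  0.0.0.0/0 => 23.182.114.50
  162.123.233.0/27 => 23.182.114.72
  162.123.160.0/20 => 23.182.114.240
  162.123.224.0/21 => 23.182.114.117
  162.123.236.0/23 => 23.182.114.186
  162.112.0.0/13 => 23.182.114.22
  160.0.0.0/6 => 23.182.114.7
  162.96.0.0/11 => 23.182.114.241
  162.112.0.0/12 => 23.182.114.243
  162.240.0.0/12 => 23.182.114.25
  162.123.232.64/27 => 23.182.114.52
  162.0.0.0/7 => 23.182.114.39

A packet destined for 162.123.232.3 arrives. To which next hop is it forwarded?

23.182.114.243

Routes whose prefix contains 162.123.232.3:
  0.0.0.0/0 (default, matches everything) -> 23.182.114.50
  160.0.0.0/6 (160.0.0.0 - 163.255.255.255) -> 23.182.114.7
  162.0.0.0/7 (162.0.0.0 - 163.255.255.255) -> 23.182.114.39
  162.0.0.0/8 (162.0.0.0 - 162.255.255.255) -> 23.182.114.185
  162.96.0.0/11 (162.96.0.0 - 162.127.255.255) -> 23.182.114.241
  162.112.0.0/12 (162.112.0.0 - 162.127.255.255) -> 23.182.114.243
More-specific entries that do NOT match:
  162.123.233.0/27 (162.123.233.0 - 162.123.233.31) does not contain 162.123.232.3
  162.123.232.64/27 (162.123.232.64 - 162.123.232.95) does not contain 162.123.232.3
  162.123.236.0/23 (162.123.236.0 - 162.123.237.255) does not contain 162.123.232.3
  170.123.232.0/22 (170.123.232.0 - 170.123.235.255) does not contain 162.123.232.3
  162.123.224.0/21 (162.123.224.0 - 162.123.231.255) does not contain 162.123.232.3
  162.123.160.0/20 (162.123.160.0 - 162.123.175.255) does not contain 162.123.232.3
  162.120.0.0/15 (162.120.0.0 - 162.121.255.255) does not contain 162.123.232.3
  162.126.0.0/15 (162.126.0.0 - 162.127.255.255) does not contain 162.123.232.3
  162.112.0.0/13 (162.112.0.0 - 162.119.255.255) does not contain 162.123.232.3
Longest matching prefix is /12 -> next hop 23.182.114.243.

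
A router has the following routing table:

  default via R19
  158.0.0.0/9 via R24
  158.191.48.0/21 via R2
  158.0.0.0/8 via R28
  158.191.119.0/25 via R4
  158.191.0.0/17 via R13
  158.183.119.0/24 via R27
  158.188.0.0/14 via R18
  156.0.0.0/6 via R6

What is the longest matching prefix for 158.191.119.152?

Entries matching 158.191.119.152:
  0.0.0.0/0 (default, matches everything)
  156.0.0.0/6 (156.0.0.0 - 159.255.255.255)
  158.0.0.0/8 (158.0.0.0 - 158.255.255.255)
  158.188.0.0/14 (158.188.0.0 - 158.191.255.255)
  158.191.0.0/17 (158.191.0.0 - 158.191.127.255)
Most specific is 158.191.0.0/17.

158.191.0.0/17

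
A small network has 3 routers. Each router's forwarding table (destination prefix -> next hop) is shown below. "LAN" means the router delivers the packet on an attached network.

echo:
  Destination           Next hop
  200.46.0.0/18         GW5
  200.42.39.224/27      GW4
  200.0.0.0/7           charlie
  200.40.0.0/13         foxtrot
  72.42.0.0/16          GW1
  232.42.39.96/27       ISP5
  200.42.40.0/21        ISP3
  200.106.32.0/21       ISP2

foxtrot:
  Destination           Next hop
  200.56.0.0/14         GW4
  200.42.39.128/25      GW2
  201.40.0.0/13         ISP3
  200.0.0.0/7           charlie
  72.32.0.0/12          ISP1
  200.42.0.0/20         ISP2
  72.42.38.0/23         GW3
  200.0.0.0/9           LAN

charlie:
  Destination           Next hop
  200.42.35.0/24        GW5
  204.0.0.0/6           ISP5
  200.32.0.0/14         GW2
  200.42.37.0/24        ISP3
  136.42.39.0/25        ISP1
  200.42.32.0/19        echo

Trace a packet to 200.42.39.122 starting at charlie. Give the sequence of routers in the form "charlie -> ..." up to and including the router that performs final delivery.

charlie -> echo -> foxtrot

At charlie: longest match for 200.42.39.122 is 200.42.32.0/19 -> echo
At echo: longest match for 200.42.39.122 is 200.40.0.0/13 -> foxtrot
At foxtrot: longest match for 200.42.39.122 is 200.0.0.0/9 -> LAN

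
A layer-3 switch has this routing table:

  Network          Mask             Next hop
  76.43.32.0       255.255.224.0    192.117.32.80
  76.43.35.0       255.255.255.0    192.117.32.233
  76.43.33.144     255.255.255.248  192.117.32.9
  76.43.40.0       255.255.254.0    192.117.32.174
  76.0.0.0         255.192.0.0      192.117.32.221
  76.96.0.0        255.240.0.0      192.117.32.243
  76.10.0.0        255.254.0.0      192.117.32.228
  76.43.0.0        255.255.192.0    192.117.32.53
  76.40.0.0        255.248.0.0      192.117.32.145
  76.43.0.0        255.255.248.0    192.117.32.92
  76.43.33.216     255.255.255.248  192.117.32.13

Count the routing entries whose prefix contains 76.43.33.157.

4

Prefixes containing 76.43.33.157:
  76.0.0.0/10 (76.0.0.0 - 76.63.255.255)
  76.40.0.0/13 (76.40.0.0 - 76.47.255.255)
  76.43.0.0/18 (76.43.0.0 - 76.43.63.255)
  76.43.32.0/19 (76.43.32.0 - 76.43.63.255)
Total matching entries: 4.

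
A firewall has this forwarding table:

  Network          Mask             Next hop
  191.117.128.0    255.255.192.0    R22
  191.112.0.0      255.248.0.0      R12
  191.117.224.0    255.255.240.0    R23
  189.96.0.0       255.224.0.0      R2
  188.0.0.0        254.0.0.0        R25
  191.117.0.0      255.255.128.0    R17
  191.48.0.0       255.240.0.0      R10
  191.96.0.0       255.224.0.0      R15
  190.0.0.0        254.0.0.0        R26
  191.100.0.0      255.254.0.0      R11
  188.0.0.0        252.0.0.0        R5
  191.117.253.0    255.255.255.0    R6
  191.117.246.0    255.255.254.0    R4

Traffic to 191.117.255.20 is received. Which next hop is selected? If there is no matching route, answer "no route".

Routes whose prefix contains 191.117.255.20:
  188.0.0.0/6 (188.0.0.0 - 191.255.255.255) -> R5
  190.0.0.0/7 (190.0.0.0 - 191.255.255.255) -> R26
  191.96.0.0/11 (191.96.0.0 - 191.127.255.255) -> R15
  191.112.0.0/13 (191.112.0.0 - 191.119.255.255) -> R12
More-specific entries that do NOT match:
  191.117.253.0/24 (191.117.253.0 - 191.117.253.255) does not contain 191.117.255.20
  191.117.246.0/23 (191.117.246.0 - 191.117.247.255) does not contain 191.117.255.20
  191.117.224.0/20 (191.117.224.0 - 191.117.239.255) does not contain 191.117.255.20
  191.117.128.0/18 (191.117.128.0 - 191.117.191.255) does not contain 191.117.255.20
  191.117.0.0/17 (191.117.0.0 - 191.117.127.255) does not contain 191.117.255.20
  191.100.0.0/15 (191.100.0.0 - 191.101.255.255) does not contain 191.117.255.20
Longest matching prefix is /13 -> next hop R12.

R12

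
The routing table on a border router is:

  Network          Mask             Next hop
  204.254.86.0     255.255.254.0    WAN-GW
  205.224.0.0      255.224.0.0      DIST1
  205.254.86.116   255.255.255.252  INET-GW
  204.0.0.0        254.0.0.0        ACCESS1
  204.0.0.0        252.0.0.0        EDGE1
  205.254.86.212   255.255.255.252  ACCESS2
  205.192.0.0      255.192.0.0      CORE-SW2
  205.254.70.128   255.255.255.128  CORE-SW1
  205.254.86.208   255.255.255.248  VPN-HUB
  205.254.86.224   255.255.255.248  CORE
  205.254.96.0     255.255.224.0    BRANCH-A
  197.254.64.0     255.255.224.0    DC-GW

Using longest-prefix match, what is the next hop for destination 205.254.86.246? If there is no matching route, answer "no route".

Routes whose prefix contains 205.254.86.246:
  204.0.0.0/6 (204.0.0.0 - 207.255.255.255) -> EDGE1
  204.0.0.0/7 (204.0.0.0 - 205.255.255.255) -> ACCESS1
  205.192.0.0/10 (205.192.0.0 - 205.255.255.255) -> CORE-SW2
  205.224.0.0/11 (205.224.0.0 - 205.255.255.255) -> DIST1
More-specific entries that do NOT match:
  205.254.86.116/30 (205.254.86.116 - 205.254.86.119) does not contain 205.254.86.246
  205.254.86.212/30 (205.254.86.212 - 205.254.86.215) does not contain 205.254.86.246
  205.254.86.208/29 (205.254.86.208 - 205.254.86.215) does not contain 205.254.86.246
  205.254.86.224/29 (205.254.86.224 - 205.254.86.231) does not contain 205.254.86.246
  205.254.70.128/25 (205.254.70.128 - 205.254.70.255) does not contain 205.254.86.246
  204.254.86.0/23 (204.254.86.0 - 204.254.87.255) does not contain 205.254.86.246
  205.254.96.0/19 (205.254.96.0 - 205.254.127.255) does not contain 205.254.86.246
  197.254.64.0/19 (197.254.64.0 - 197.254.95.255) does not contain 205.254.86.246
Longest matching prefix is /11 -> next hop DIST1.

DIST1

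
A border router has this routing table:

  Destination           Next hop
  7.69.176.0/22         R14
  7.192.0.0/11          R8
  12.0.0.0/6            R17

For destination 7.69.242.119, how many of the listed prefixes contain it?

0

No listed prefix contains 7.69.242.119.
Total matching entries: 0.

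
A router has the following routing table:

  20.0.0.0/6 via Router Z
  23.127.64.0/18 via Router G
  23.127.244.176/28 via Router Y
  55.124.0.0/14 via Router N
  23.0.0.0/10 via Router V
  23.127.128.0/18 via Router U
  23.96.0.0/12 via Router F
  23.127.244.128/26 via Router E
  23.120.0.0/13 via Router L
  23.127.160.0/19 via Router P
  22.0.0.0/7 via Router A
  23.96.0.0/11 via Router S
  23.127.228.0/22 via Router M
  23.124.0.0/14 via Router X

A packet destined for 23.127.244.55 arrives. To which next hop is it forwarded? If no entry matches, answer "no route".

Routes whose prefix contains 23.127.244.55:
  20.0.0.0/6 (20.0.0.0 - 23.255.255.255) -> Router Z
  22.0.0.0/7 (22.0.0.0 - 23.255.255.255) -> Router A
  23.96.0.0/11 (23.96.0.0 - 23.127.255.255) -> Router S
  23.120.0.0/13 (23.120.0.0 - 23.127.255.255) -> Router L
  23.124.0.0/14 (23.124.0.0 - 23.127.255.255) -> Router X
More-specific entries that do NOT match:
  23.127.244.176/28 (23.127.244.176 - 23.127.244.191) does not contain 23.127.244.55
  23.127.244.128/26 (23.127.244.128 - 23.127.244.191) does not contain 23.127.244.55
  23.127.228.0/22 (23.127.228.0 - 23.127.231.255) does not contain 23.127.244.55
  23.127.160.0/19 (23.127.160.0 - 23.127.191.255) does not contain 23.127.244.55
  23.127.64.0/18 (23.127.64.0 - 23.127.127.255) does not contain 23.127.244.55
  23.127.128.0/18 (23.127.128.0 - 23.127.191.255) does not contain 23.127.244.55
Longest matching prefix is /14 -> next hop Router X.

Router X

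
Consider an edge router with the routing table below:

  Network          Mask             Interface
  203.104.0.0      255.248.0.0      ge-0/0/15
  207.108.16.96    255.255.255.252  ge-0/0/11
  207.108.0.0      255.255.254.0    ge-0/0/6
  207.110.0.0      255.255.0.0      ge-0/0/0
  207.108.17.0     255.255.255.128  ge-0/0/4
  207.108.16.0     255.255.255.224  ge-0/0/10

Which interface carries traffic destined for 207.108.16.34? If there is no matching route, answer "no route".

No entry's prefix contains 207.108.16.34; there is no default route.

no route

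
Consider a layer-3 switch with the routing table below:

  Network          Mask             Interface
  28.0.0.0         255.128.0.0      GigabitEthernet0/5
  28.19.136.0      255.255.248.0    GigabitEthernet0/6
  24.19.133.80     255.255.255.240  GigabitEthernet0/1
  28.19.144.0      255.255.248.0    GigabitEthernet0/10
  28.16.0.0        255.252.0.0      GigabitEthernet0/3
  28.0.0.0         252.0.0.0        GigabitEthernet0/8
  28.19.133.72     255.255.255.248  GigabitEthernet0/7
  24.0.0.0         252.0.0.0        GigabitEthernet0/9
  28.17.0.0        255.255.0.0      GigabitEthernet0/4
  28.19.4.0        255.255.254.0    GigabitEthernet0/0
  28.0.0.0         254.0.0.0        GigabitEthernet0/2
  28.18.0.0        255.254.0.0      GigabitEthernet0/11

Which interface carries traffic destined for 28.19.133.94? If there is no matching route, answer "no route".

Routes whose prefix contains 28.19.133.94:
  28.0.0.0/6 (28.0.0.0 - 31.255.255.255) -> GigabitEthernet0/8
  28.0.0.0/7 (28.0.0.0 - 29.255.255.255) -> GigabitEthernet0/2
  28.0.0.0/9 (28.0.0.0 - 28.127.255.255) -> GigabitEthernet0/5
  28.16.0.0/14 (28.16.0.0 - 28.19.255.255) -> GigabitEthernet0/3
  28.18.0.0/15 (28.18.0.0 - 28.19.255.255) -> GigabitEthernet0/11
More-specific entries that do NOT match:
  28.19.133.72/29 (28.19.133.72 - 28.19.133.79) does not contain 28.19.133.94
  24.19.133.80/28 (24.19.133.80 - 24.19.133.95) does not contain 28.19.133.94
  28.19.4.0/23 (28.19.4.0 - 28.19.5.255) does not contain 28.19.133.94
  28.19.136.0/21 (28.19.136.0 - 28.19.143.255) does not contain 28.19.133.94
  28.19.144.0/21 (28.19.144.0 - 28.19.151.255) does not contain 28.19.133.94
  28.17.0.0/16 (28.17.0.0 - 28.17.255.255) does not contain 28.19.133.94
Longest matching prefix is /15 -> interface GigabitEthernet0/11.

GigabitEthernet0/11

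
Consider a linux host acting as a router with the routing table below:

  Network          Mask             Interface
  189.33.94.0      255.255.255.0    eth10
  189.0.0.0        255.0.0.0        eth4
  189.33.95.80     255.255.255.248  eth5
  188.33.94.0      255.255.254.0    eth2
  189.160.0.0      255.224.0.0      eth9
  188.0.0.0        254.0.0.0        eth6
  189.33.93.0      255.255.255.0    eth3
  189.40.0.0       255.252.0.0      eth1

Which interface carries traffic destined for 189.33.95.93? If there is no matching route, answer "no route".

eth4

Routes whose prefix contains 189.33.95.93:
  188.0.0.0/7 (188.0.0.0 - 189.255.255.255) -> eth6
  189.0.0.0/8 (189.0.0.0 - 189.255.255.255) -> eth4
More-specific entries that do NOT match:
  189.33.95.80/29 (189.33.95.80 - 189.33.95.87) does not contain 189.33.95.93
  189.33.94.0/24 (189.33.94.0 - 189.33.94.255) does not contain 189.33.95.93
  189.33.93.0/24 (189.33.93.0 - 189.33.93.255) does not contain 189.33.95.93
  188.33.94.0/23 (188.33.94.0 - 188.33.95.255) does not contain 189.33.95.93
  189.40.0.0/14 (189.40.0.0 - 189.43.255.255) does not contain 189.33.95.93
  189.160.0.0/11 (189.160.0.0 - 189.191.255.255) does not contain 189.33.95.93
Longest matching prefix is /8 -> interface eth4.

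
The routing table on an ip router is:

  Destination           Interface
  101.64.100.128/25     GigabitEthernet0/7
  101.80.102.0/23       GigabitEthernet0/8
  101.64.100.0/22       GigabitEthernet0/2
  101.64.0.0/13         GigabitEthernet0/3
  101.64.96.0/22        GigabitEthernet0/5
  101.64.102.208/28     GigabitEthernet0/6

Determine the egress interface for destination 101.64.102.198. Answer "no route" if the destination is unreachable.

Routes whose prefix contains 101.64.102.198:
  101.64.0.0/13 (101.64.0.0 - 101.71.255.255) -> GigabitEthernet0/3
  101.64.100.0/22 (101.64.100.0 - 101.64.103.255) -> GigabitEthernet0/2
More-specific entries that do NOT match:
  101.64.102.208/28 (101.64.102.208 - 101.64.102.223) does not contain 101.64.102.198
  101.64.100.128/25 (101.64.100.128 - 101.64.100.255) does not contain 101.64.102.198
  101.80.102.0/23 (101.80.102.0 - 101.80.103.255) does not contain 101.64.102.198
Longest matching prefix is /22 -> interface GigabitEthernet0/2.

GigabitEthernet0/2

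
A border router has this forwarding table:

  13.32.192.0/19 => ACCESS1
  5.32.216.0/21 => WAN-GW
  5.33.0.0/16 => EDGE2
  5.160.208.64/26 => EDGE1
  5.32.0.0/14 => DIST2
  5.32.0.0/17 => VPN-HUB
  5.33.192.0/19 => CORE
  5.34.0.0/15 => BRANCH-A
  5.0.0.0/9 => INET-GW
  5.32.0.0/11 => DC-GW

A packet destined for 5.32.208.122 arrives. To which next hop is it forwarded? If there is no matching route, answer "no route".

Routes whose prefix contains 5.32.208.122:
  5.0.0.0/9 (5.0.0.0 - 5.127.255.255) -> INET-GW
  5.32.0.0/11 (5.32.0.0 - 5.63.255.255) -> DC-GW
  5.32.0.0/14 (5.32.0.0 - 5.35.255.255) -> DIST2
More-specific entries that do NOT match:
  5.160.208.64/26 (5.160.208.64 - 5.160.208.127) does not contain 5.32.208.122
  5.32.216.0/21 (5.32.216.0 - 5.32.223.255) does not contain 5.32.208.122
  13.32.192.0/19 (13.32.192.0 - 13.32.223.255) does not contain 5.32.208.122
  5.33.192.0/19 (5.33.192.0 - 5.33.223.255) does not contain 5.32.208.122
  5.32.0.0/17 (5.32.0.0 - 5.32.127.255) does not contain 5.32.208.122
  5.33.0.0/16 (5.33.0.0 - 5.33.255.255) does not contain 5.32.208.122
  5.34.0.0/15 (5.34.0.0 - 5.35.255.255) does not contain 5.32.208.122
Longest matching prefix is /14 -> next hop DIST2.

DIST2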